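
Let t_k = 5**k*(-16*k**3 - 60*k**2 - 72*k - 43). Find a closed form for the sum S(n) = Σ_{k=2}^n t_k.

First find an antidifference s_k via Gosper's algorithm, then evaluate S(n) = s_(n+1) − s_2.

Step 1: r(k) = 5*(16*k**3 + 108*k**2 + 240*k + 191)/(16*k**3 + 60*k**2 + 72*k + 43).
Take A(k)=5, B(k)=1, C(k)=k**3 + 15*k**2/4 + 9*k/2 + 43/16.
Solve (5)·f(k+1) − (1)·f(k) = k**3 + 15*k**2/4 + 9*k/2 + 43/16.
Degrees (0,0,3) ⇒ d ≤ 3.
A polynomial solution: f(k) = (2*k + 1)*(2*k**2 - k + 2)/16.
So s_k = (B(k−1)f/C)·t_k = ((2*k + 1)*(2*k**2 - k + 2)/(16*k**3 + 60*k**2 + 72*k + 43))·t_k = 5**k*(-4*k**3 - 3*k - 2).
Check: Δs_k = 5**k*(4*k**3 - 12*k - 20*(k + 1)**3 - 23). ✓
Telescope: S(n) = s_(n+1) − s_(2) = 5**(n + 1)*(-4*n**3 - 12*n**2 - 15*n - 9) − (-1000) = -20*5**n*n**3 - 60*5**n*n**2 - 75*5**n*n - 45*5**n + 1000.

S(n) = -20*5**n*n**3 - 60*5**n*n**2 - 75*5**n*n - 45*5**n + 1000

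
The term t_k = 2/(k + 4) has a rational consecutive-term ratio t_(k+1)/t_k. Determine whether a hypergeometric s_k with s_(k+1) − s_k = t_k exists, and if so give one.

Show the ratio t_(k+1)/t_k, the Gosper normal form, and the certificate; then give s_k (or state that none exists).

none — t_k is not Gosper-summable

r(k) = (k + 4)/(k + 5) after simplifying.
Factor: A=k + 4; B=k + 5; C=1.
Key eq: (k + 4)·f(k+1) = (k + 4)·f(k) + (1).
From deg A=1, deg B=1, deg C=0: d=0.
Generic f = c0 gives residual -1; -1 = 0 cannot hold, so t_k is not Gosper-summable.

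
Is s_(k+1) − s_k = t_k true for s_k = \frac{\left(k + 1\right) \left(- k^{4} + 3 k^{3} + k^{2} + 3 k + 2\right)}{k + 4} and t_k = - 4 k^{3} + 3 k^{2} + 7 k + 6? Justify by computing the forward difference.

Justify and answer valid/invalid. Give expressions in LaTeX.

s_(k+1) = (-k**5 - 3*k**4 + 2*k**3 + 18*k**2 + 28*k + 16)/(k + 5)
s_(k+1) − s_k = (-4*k**5 - 24*k**4 + 2*k**3 + 75*k**2 + 101*k + 54)/(k**2 + 9*k + 20)
(s_(k+1) − s_k) − t_k = 3*(3*k**4 + 16*k**3 - 18*k**2 - 31*k - 22)/(k**2 + 9*k + 20)

Invalid: residual \frac{3 \left(3 k^{4} + 16 k^{3} - 18 k^{2} - 31 k - 22\right)}{k^{2} + 9 k + 20} ≠ 0.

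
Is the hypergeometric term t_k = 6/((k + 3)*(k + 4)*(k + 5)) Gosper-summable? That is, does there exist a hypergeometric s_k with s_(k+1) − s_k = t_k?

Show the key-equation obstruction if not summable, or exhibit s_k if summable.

Yes. s_k = k*(k + 7)/(4*(k + 3)*(k + 4)).

Compute t_(k+1)/t_k: get (k + 3)/(k + 6).
Take A(k)=k + 3, B(k)=k + 6, C(k)=1.
Key eq: (k + 3)·f(k+1) = (k + 5)·f(k) + (1).
Degrees (1,1,0) ⇒ d ≤ 2.
Match coefficients ⇒ f(k) = k*(k + 7)/24.
So s_k = (B(k−1)f/C)·t_k = (k*(k + 5)*(k + 7)/24)·t_k = k*(k + 7)/(4*(k + 3)*(k + 4)).
Verify: 6/(k**3 + 12*k**2 + 47*k + 60) matches t_k.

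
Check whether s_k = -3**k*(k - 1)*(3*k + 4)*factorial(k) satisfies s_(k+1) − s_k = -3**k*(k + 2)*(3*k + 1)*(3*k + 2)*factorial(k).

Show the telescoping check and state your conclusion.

Valid — Δs_k = t_k.

s_(k+1) = -3**(k + 1)*k*(3*k + 7)*factorial(k + 1)
s_(k+1) − s_k = -3**k*(k + 2)*(3*k + 1)*(3*k + 2)*factorial(k)
(s_(k+1) − s_k) − t_k = 0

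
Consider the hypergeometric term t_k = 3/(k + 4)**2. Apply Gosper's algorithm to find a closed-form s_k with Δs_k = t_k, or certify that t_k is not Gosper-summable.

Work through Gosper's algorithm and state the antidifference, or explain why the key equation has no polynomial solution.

no hypergeometric antidifference exists

r(k) = (k + 4)**2/(k + 5)**2 after simplifying.
A = k**2 + 8*k + 16, B = k**2 + 10*k + 25, C = 1.
Key eq: (k**2 + 8*k + 16)·f(k+1) = (k**2 + 8*k + 16)·f(k) + (1).
Degrees (2,2,0) ⇒ d ≤ 0.
Generic f = c0 gives residual -1; -1 = 0 cannot hold, so t_k is not Gosper-summable.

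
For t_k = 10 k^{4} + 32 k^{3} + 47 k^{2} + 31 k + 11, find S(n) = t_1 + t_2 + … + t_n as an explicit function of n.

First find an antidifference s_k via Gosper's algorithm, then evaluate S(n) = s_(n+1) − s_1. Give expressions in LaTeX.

S(n) = n \left(2 n^{4} + 13 n^{3} + 35 n^{2} + 47 n + 34\right)

Ratio r(k) = (10*k**4 + 72*k**3 + 203*k**2 + 261*k + 131)/(10*k**4 + 32*k**3 + 47*k**2 + 31*k + 11).
Gosper form: A/B · C(k+1)/C(k) with A=1, B=1, C=k**4 + 16*k**3/5 + 47*k**2/10 + 31*k/10 + 11/10.
f must satisfy (1)·f(k+1) − (1)·f(k) = k**4 + 16*k**3/5 + 47*k**2/10 + 31*k/10 + 11/10.
From deg A=0, deg B=0, deg C=4: d=5.
Coefficient equations give f(k) = k*(2*k**4 + 3*k**3 + 3*k**2 + 3)/10.
Certificate R = B(k−1)f/C = k*(2*k**4 + 3*k**3 + 3*k**2 + 3)/(10*k**4 + 32*k**3 + 47*k**2 + 31*k + 11) gives s_k = k*(2*k**4 + 3*k**3 + 3*k**2 + 3).
Verify: 10*k**4 + 32*k**3 + 47*k**2 + 31*k + 11 matches t_k.
s_(n+1) = 2*n**5 + 13*n**4 + 35*n**3 + 47*n**2 + 34*n + 11 and s_(1) = 11, so S(n) = n*(2*n**4 + 13*n**3 + 35*n**2 + 47*n + 34).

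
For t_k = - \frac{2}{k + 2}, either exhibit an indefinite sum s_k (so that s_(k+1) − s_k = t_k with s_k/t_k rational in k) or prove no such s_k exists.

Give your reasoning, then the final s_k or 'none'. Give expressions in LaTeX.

no hypergeometric antidifference exists

The ratio is (k + 2)/(k + 3).
Gosper form: A/B · C(k+1)/C(k) with A=k + 2, B=k + 3, C=1.
f must satisfy (k + 2)·f(k+1) − (k + 2)·f(k) = 1.
From deg A=1, deg B=1, deg C=0: d=0.
Put f(k) = c0: A·f(k+1) − B(k−1)·f(k) − C = -1; need -1 = 0 — inconsistent ⇒ no f, not summable.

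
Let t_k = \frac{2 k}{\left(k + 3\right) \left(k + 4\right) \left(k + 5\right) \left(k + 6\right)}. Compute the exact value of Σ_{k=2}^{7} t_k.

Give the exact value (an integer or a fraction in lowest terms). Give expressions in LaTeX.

r(k) = (k + 1)*(k + 3)/(k*(k + 7)) after simplifying.
A = k + 3, B = k + 7, C = k.
Key eq: (k + 3)·f(k+1) = (k + 6)·f(k) + (k).
Bound: deg f ≤ 3.
A polynomial solution: f(k) = k*(k - 1)*(k + 13)/120.
So s_k = (B(k−1)f/C)·t_k = ((k - 1)*(k + 6)*(k + 13)/120)·t_k = k*(k**2 + 12*k - 13)/(60*(k + 3)*(k + 4)*(k + 5)).
s_(k+1) − s_k = 2*k/(k**4 + 18*k**3 + 119*k**2 + 342*k + 360) = t_k.
Evaluate s at k=8 and k=2: 49/4290 and 1/420; difference 181/20020.

Σ = 181/20020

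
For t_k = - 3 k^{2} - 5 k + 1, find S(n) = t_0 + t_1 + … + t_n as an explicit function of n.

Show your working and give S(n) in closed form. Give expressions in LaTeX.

S(n) = - n^{3} - 4 n^{2} - 2 n + 1

Ratio r(k) = (3*k**2 + 11*k + 7)/(3*k**2 + 5*k - 1).
Gosper form: A/B · C(k+1)/C(k) with A=1, B=1, C=k**2 + 5*k/3 - 1/3.
Set up (1)·f(k+1) − (1)·f(k) − (k**2 + 5*k/3 - 1/3) = 0.
d = 3 from the (0,0,2) case.
Solve for f: f(k) = k*(k**2 + k - 3)/3 (degree 3 ≤ 3).
So s_k = (B(k−1)f/C)·t_k = (k*(k**2 + k - 3)/(3*k**2 + 5*k - 1))·t_k = k*(-k**2 - k + 3).
Check: Δs_k = -3*k**2 - 5*k + 1. ✓
Evaluate: s_(n+1) = -n**3 - 4*n**2 - 2*n + 1; subtract s_(0) = 0 ⇒ S(n) = -n**3 - 4*n**2 - 2*n + 1.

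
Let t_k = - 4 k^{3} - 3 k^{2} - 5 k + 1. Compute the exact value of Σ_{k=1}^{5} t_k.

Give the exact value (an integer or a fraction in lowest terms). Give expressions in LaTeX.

r(k) = (4*k**3 + 15*k**2 + 23*k + 11)/(4*k**3 + 3*k**2 + 5*k - 1) after simplifying.
Factor: A=1; B=1; C=k**3 + 3*k**2/4 + 5*k/4 - 1/4.
Key eq: (1)·f(k+1) = (1)·f(k) + (k**3 + 3*k**2/4 + 5*k/4 - 1/4).
d = 4 from the (0,0,3) case.
Solving with deg f ≤ 4: f(k) = k*(k**3 - k**2 + 2*k - 3)/4.
So s_k = (B(k−1)f/C)·t_k = (k*(k**3 - k**2 + 2*k - 3)/(4*k**3 + 3*k**2 + 5*k - 1))·t_k = k*(-k**3 + k**2 - 2*k + 3).
Verify: -4*k**3 - 3*k**2 - 5*k + 1 matches t_k.
Telescoping: Σ = s_(6) − s_(1) = -1134 − (1) = -1135.

Σ = -1135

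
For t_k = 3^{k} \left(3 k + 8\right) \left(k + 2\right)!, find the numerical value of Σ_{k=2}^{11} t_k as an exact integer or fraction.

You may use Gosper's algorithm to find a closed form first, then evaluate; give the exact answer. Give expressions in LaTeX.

Σ = 46330118253618984

Ratio r(k) = 3*(k + 3)*(3*k + 11)/(3*k + 8).
Gosper form: A/B · C(k+1)/C(k) with A=3*k + 9, B=1, C=k + 8/3.
Key eq: (3*k + 9)·f(k+1) = (1)·f(k) + (k + 8/3).
d = 0 from the (1,0,1) case.
Solve for f: f(k) = 1/3 (degree 0 ≤ 0).
So s_k = (B(k−1)f/C)·t_k = (1/(3*k + 8))·t_k = 3**k*factorial(k + 2).
s_(k+1) − s_k = 3**k*(3*k + 8)*factorial(k + 2) = t_k.
Σ_(k=2)^(11) t_k = s_(12) − s_(2) = 46330118253619200 − (216) = 46330118253618984.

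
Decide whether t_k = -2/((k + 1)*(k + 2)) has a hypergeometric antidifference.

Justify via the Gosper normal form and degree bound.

Yes. s_k = -2*k/(k + 1).

t_(k+1)/t_k = (k + 1)/(k + 3).
Gosper form: A/B · C(k+1)/C(k) with A=k + 1, B=k + 3, C=1.
Need (k + 1)·f(k+1) − (k + 2)·f(k) = 1.
From deg A=1, deg B=1, deg C=0: d=1.
Coefficient equations give f(k) = k.
So s_k = (B(k−1)f/C)·t_k = (k*(k + 2))·t_k = -2*k/(k + 1).
s_(k+1) − s_k = -2/(k**2 + 3*k + 2) = t_k.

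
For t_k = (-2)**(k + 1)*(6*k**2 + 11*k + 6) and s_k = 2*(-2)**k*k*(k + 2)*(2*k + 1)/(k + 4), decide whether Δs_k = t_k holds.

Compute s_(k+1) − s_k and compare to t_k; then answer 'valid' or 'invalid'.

s_(k+1) = -(-2)**(k + 2)*(k + 1)*(k + 3)*(2*k + 3)/(k + 5)
s_(k+1) − s_k = (-2)**(k + 1)*(6*k**4 + 53*k**3 + 151*k**2 + 172*k + 72)/(k**2 + 9*k + 20)
(s_(k+1) − s_k) − t_k = (-2)**(k + 2)*(6*k**3 + 37*k**2 + 51*k + 24)/(k**2 + 9*k + 20)

Invalid: residual (-2)**(k + 2)*(6*k**3 + 37*k**2 + 51*k + 24)/(k**2 + 9*k + 20) ≠ 0.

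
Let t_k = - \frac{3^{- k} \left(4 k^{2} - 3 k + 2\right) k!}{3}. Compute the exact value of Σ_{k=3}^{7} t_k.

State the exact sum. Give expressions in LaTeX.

Σ = -48578/243

Step 1: r(k) = (4*k**3 + 9*k**2 + 8*k + 3)/(3*(4*k**2 - 3*k + 2)).
Gosper form: A/B · C(k+1)/C(k) with A=k/3 + 1/3, B=1, C=k**2 - 3*k/4 + 1/2.
f must satisfy (k/3 + 1/3)·f(k+1) − (1)·f(k) = k**2 - 3*k/4 + 1/2.
Degrees (1,0,2) ⇒ d ≤ 1.
Solving with deg f ≤ 1: f(k) = 3*(4*k + 1)/4.
So s_k = (B(k−1)f/C)·t_k = (3*(4*k + 1)/(4*k**2 - 3*k + 2))·t_k = -(4*k + 1)*factorial(k)/3**k.
Check: Δs_k = -(4*k**2 - 3*k + 2)*factorial(k)/(3*3**k). ✓
Sum = s_(8) − s_(3); s_(8) = -49280/243, s_(3) = -26/9 ⇒ -48578/243.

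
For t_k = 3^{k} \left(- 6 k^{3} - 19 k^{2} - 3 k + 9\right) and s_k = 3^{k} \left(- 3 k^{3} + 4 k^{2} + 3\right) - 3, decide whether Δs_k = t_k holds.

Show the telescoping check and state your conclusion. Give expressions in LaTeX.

Valid: the claim telescopes to t_k.

s_(k+1) = 3*3**k*(-3*(k + 1)**3 + 4*(k + 1)**2 + 3) - 3
s_(k+1) − s_k = 3**k*(-6*k**3 - 19*k**2 - 3*k + 9)
(s_(k+1) − s_k) − t_k = 0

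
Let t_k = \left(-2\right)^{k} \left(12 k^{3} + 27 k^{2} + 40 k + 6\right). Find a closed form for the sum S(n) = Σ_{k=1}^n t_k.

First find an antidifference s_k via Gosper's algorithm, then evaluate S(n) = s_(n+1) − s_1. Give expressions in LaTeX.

Step 1: r(k) = 2*(-12*k**3 - 63*k**2 - 130*k - 85)/(12*k**3 + 27*k**2 + 40*k + 6).
Normal form (A,B,C) = (-2, 1, k**3 + 9*k**2/4 + 10*k/3 + 1/2).
Key eq: (-2)·f(k+1) = (1)·f(k) + (k**3 + 9*k**2/4 + 10*k/3 + 1/2).
deg f ≤ 3 (via 0,0,3).
Solve for f: f(k) = -(4*k**3 + k**2 + 4*k - 4)/12 (degree 3 ≤ 3).
Get s_k = R·t_k = (-2)**k*(-4*k**3 - k**2 - 4*k + 4) with R(k) = B(k−1)f(k)/C(k) = -(4*k**3 + k**2 + 4*k - 4)/(12*k**3 + 27*k**2 + 40*k + 6).
Δs = (-2)**k*(12*k**3 + 27*k**2 + 40*k + 6), as required.
Telescope: S(n) = s_(n+1) − s_(1) = 2*(-2)**n*(4*n**3 + 13*n**2 + 18*n + 5) − (10) = 8*(-2)**n*n**3 + 26*(-2)**n*n**2 + 36*(-2)**n*n + 10*(-2)**n - 10.

S(n) = 8 \left(-2\right)^{n} n^{3} + 26 \left(-2\right)^{n} n^{2} + 36 \left(-2\right)^{n} n + 10 \left(-2\right)^{n} - 10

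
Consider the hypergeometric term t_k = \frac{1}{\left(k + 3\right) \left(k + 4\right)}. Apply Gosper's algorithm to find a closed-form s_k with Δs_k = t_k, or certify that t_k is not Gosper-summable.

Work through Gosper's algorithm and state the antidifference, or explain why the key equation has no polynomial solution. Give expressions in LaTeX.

t_(k+1)/t_k = (k + 3)/(k + 5).
Take A(k)=k + 3, B(k)=k + 5, C(k)=1.
Solve (k + 3)·f(k+1) − (k + 4)·f(k) = 1.
d = 1 from the (1,1,0) case.
Solve for f: f(k) = k/3 (degree 1 ≤ 1).
Certificate R = B(k−1)f/C = k*(k + 4)/3 gives s_k = k/(3*(k + 3)).
Check: Δs_k = 1/(k**2 + 7*k + 12). ✓

s_k = \frac{k}{3 \left(k + 3\right)}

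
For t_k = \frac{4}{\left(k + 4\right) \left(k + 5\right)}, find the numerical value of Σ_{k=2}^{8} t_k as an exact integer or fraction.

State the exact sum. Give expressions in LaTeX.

Σ = 14/39

t_(k+1)/t_k = (k + 4)/(k + 6).
A = k + 4, B = k + 6, C = 1.
f must satisfy (k + 4)·f(k+1) − (k + 5)·f(k) = 1.
d = 1 from the (1,1,0) case.
Coefficient equations give f(k) = k/4.
R(k) = B(k−1)·f(k)/C(k) = k*(k + 5)/4; s_k = R·t_k = k/(k + 4).
Check: Δs_k = 4/(k**2 + 9*k + 20). ✓
Evaluate s at k=9 and k=2: 9/13 and 1/3; difference 14/39.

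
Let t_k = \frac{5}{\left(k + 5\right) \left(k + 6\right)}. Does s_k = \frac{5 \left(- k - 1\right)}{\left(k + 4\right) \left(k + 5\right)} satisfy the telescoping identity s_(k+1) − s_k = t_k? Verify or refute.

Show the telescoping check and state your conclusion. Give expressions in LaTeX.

s_(k+1) = 5*(-k - 2)/((k + 5)*(k + 6))
s_(k+1) − s_k = 5*(k - 2)/(k**3 + 15*k**2 + 74*k + 120)
(s_(k+1) − s_k) − t_k = -30/(k**3 + 15*k**2 + 74*k + 120)

Invalid: residual - \frac{30}{k^{3} + 15 k^{2} + 74 k + 120} ≠ 0.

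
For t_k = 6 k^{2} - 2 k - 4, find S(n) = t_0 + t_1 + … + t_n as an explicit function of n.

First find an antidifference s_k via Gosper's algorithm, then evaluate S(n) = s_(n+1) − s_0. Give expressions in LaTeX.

S(n) = 2 n^{3} + 2 n^{2} - 4 n - 4

Compute t_(k+1)/t_k: get k*(3*k + 5)/(3*k**2 - k - 2).
Take A(k)=1, B(k)=1, C(k)=k**2 - k/3 - 2/3.
Key eq: (1)·f(k+1) = (1)·f(k) + (k**2 - k/3 - 2/3).
d = 3 from the (0,0,2) case.
Coefficient equations give f(k) = k*(k**2 - 2*k - 1)/3.
R(k) = B(k−1)·f(k)/C(k) = k*(k**2 - 2*k - 1)/((k - 1)*(3*k + 2)); s_k = R·t_k = 2*k*(k**2 - 2*k - 1).
Δs = 6*k**2 - 2*k - 4, as required.
s_(n+1) = 2*n**3 + 2*n**2 - 4*n - 4 and s_(0) = 0, so S(n) = 2*n**3 + 2*n**2 - 4*n - 4.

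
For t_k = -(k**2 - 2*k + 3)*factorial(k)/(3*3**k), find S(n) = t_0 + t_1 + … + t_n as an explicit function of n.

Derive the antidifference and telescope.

The ratio is (k**3 + k**2 + 2*k + 2)/(3*(k**2 - 2*k + 3)).
A = k/3 + 1/3, B = 1, C = k**2 - 2*k + 3.
Need (k/3 + 1/3)·f(k+1) − (1)·f(k) = k**2 - 2*k + 3.
deg f ≤ 1 (via 1,0,2).
Solve for f: f(k) = 3*(k - 1) (degree 1 ≤ 1).
Then R = B(k−1)f/C = 3*(k - 1)/(k**2 - 2*k + 3), so s_k = R(k)·t_k = -(k - 1)*factorial(k)/3**k.
Verify: -(k**2 - 2*k + 3)*factorial(k)/(3*3**k) matches t_k.
s_(n+1) = -3**(-n - 1)*n*factorial(n + 1) and s_(0) = 1, so S(n) = -3**(-n - 1)*(3**(n + 1) + n**2*factorial(n) + n*factorial(n)).

S(n) = -3**(-n - 1)*(3**(n + 1) + n**2*factorial(n) + n*factorial(n))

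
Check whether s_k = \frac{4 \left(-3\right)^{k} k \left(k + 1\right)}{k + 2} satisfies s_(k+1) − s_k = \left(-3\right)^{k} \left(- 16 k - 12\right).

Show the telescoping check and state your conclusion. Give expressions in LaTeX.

Invalid: residual \frac{\left(-3\right)^{k} \left(16 k^{2} + 48 k + 24\right)}{k^{2} + 5 k + 6} ≠ 0.

s_(k+1) = 4*(-3)**(k + 1)*(k + 1)*(k + 2)/(k + 3)
s_(k+1) − s_k = 4*(-3)**k*(k + 1)*(-k*(k + 3) - 3*(k + 2)**2)/((k + 2)*(k + 3))
(s_(k+1) − s_k) − t_k = (-3)**k*(16*k**2 + 48*k + 24)/(k**2 + 5*k + 6)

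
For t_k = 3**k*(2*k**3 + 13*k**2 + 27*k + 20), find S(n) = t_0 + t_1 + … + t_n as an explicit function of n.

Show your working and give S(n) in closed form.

S(n) = 3*3**n*n**3 + 15*3**n*n**2 + 30*3**n*n + 21*3**n - 1

r(k) = 3*(2*k**3 + 19*k**2 + 59*k + 62)/(2*k**3 + 13*k**2 + 27*k + 20) after simplifying.
Take A(k)=3, B(k)=1, C(k)=k**3 + 13*k**2/2 + 27*k/2 + 10.
Solve (3)·f(k+1) − (1)·f(k) = k**3 + 13*k**2/2 + 27*k/2 + 10.
From deg A=0, deg B=0, deg C=3: d=3.
Coefficient equations give f(k) = (k**3 + 2*k**2 + 3*k + 1)/2.
Certificate R = B(k−1)f/C = (k**3 + 2*k**2 + 3*k + 1)/(2*k**3 + 13*k**2 + 27*k + 20) gives s_k = 3**k*(k**3 + 2*k**2 + 3*k + 1).
Check: Δs_k = 3**k*(2*k**3 + 13*k**2 + 27*k + 20). ✓
Σ_(k=0)^n t_k = s_(n+1) − s_(0) = (3**(n + 1)*(n**3 + 5*n**2 + 10*n + 7)) − (1), i.e. 3*3**n*n**3 + 15*3**n*n**2 + 30*3**n*n + 21*3**n - 1.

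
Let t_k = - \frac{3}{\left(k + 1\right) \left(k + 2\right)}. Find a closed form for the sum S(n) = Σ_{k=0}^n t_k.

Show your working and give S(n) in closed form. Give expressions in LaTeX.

S(n) = \frac{3 \left(- n - 1\right)}{n + 2}

Compute t_(k+1)/t_k: get (k + 1)/(k + 3).
Normal form (A,B,C) = (k + 1, k + 3, 1).
Key eq: (k + 1)·f(k+1) = (k + 2)·f(k) + (1).
deg f ≤ 1 (via 1,1,0).
Match coefficients ⇒ f(k) = k.
So s_k = (B(k−1)f/C)·t_k = (k*(k + 2))·t_k = -3*k/(k + 1).
Verify: -3/(k**2 + 3*k + 2) matches t_k.
Evaluate: s_(n+1) = 3*(-n - 1)/(n + 2); subtract s_(0) = 0 ⇒ S(n) = 3*(-n - 1)/(n + 2).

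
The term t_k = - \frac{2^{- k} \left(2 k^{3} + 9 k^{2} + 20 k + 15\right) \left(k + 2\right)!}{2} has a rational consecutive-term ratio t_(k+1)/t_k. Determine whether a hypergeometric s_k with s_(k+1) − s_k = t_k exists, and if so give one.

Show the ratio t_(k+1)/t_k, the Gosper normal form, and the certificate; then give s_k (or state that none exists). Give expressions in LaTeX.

s_k = - 2^{- k} k \left(2 k + 3\right) \left(k + 2\right)!

The ratio is (2*k**4 + 21*k**3 + 89*k**2 + 178*k + 138)/(2*(2*k**3 + 9*k**2 + 20*k + 15)).
Normal form (A,B,C) = (k/2 + 3/2, 1, k**3 + 9*k**2/2 + 10*k + 15/2).
Solve (k/2 + 3/2)·f(k+1) − (1)·f(k) = k**3 + 9*k**2/2 + 10*k + 15/2.
Degrees (1,0,3) ⇒ d ≤ 2.
Match coefficients ⇒ f(k) = k*(2*k + 3).
R(k) = B(k−1)·f(k)/C(k) = 2*k*(2*k + 3)/(2*k**3 + 9*k**2 + 20*k + 15); s_k = R·t_k = -k*(2*k + 3)*factorial(k + 2)/2**k.
Verify: -(2*k**3 + 9*k**2 + 20*k + 15)*factorial(k + 2)/(2*2**k) matches t_k.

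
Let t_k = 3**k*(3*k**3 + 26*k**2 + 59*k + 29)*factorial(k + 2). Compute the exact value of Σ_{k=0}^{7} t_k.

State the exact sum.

Ratio r(k) = 3*(3*k**4 + 44*k**3 + 225*k**2 + 477*k + 351)/(3*k**3 + 26*k**2 + 59*k + 29).
Normal form (A,B,C) = (3*k + 9, 1, k**3 + 26*k**2/3 + 59*k/3 + 29/3).
Set up (3*k + 9)·f(k+1) − (1)·f(k) − (k**3 + 26*k**2/3 + 59*k/3 + 29/3) = 0.
Bound: deg f ≤ 2.
Coefficient equations give f(k) = (k**2 + 4*k - 2)/3.
R(k) = B(k−1)·f(k)/C(k) = (k**2 + 4*k - 2)/(3*k**3 + 26*k**2 + 59*k + 29); s_k = R·t_k = 3**k*(k**2 + 4*k - 2)*factorial(k + 2).
s_(k+1) − s_k = 3**k*(3*k**3 + 26*k**2 + 59*k + 29)*factorial(k + 2) = t_k.
Evaluate s at k=8 and k=0: 2238004339200 and -4; difference 2238004339204.

Σ = 2238004339204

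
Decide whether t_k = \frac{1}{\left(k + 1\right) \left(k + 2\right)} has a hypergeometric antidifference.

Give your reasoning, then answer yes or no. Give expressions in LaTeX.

Yes. s_k = \frac{k}{k + 1}.

Ratio r(k) = (k + 1)/(k + 3).
Factor: A=k + 1; B=k + 3; C=1.
Set up (k + 1)·f(k+1) − (k + 2)·f(k) − (1) = 0.
d = 1 from the (1,1,0) case.
Solving with deg f ≤ 1: f(k) = k.
Certificate R = B(k−1)f/C = k*(k + 2) gives s_k = k/(k + 1).
Check: Δs_k = 1/(k**2 + 3*k + 2). ✓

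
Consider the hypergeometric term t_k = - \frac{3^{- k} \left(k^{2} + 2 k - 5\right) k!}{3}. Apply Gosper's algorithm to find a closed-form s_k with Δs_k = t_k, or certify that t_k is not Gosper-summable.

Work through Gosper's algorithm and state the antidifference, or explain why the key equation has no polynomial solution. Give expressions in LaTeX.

Step 1: r(k) = (k + 1)*(2*k + (k + 1)**2 - 3)/(3*(k**2 + 2*k - 5)).
A = k/3 + 1/3, B = 1, C = k**2 + 2*k - 5.
Set up (k/3 + 1/3)·f(k+1) − (1)·f(k) − (k**2 + 2*k - 5) = 0.
From deg A=1, deg B=0, deg C=2: d=1.
Solving with deg f ≤ 1: f(k) = 3*(k + 3).
So s_k = (B(k−1)f/C)·t_k = (3*(k + 3)/(k**2 + 2*k - 5))·t_k = -(k + 3)*factorial(k)/3**k.
Verify: -(k**2 + 2*k - 5)*factorial(k)/(3*3**k) matches t_k.

s_k = - 3^{- k} \left(k + 3\right) k!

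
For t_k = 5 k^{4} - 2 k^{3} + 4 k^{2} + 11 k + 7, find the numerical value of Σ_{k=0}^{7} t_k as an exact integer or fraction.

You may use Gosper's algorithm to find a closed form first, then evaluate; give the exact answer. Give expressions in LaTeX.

Σ = 22736

t_(k+1)/t_k = (5*k**4 + 18*k**3 + 28*k**2 + 33*k + 25)/(5*k**4 - 2*k**3 + 4*k**2 + 11*k + 7).
Gosper form: A/B · C(k+1)/C(k) with A=1, B=1, C=k**4 - 2*k**3/5 + 4*k**2/5 + 11*k/5 + 7/5.
Solve (1)·f(k+1) − (1)·f(k) = k**4 - 2*k**3/5 + 4*k**2/5 + 11*k/5 + 7/5.
Degrees (0,0,4) ⇒ d ≤ 5.
A polynomial solution: f(k) = k*(k**4 - 3*k**3 + 4*k**2 + 3*k + 2)/5.
R(k) = B(k−1)·f(k)/C(k) = k*(k**4 - 3*k**3 + 4*k**2 + 3*k + 2)/(5*k**4 - 2*k**3 + 4*k**2 + 11*k + 7); s_k = R·t_k = k*(k**4 - 3*k**3 + 4*k**2 + 3*k + 2).
Check: Δs_k = 5*k**4 - 2*k**3 + 4*k**2 + 11*k + 7. ✓
Σ_(k=0)^(7) t_k = s_(8) − s_(0) = 22736 − (0) = 22736.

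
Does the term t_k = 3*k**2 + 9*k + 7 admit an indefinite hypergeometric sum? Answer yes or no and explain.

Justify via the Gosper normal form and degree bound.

Yes. s_k = k*(k**2 + 3*k + 3).

r(k) = (3*k**2 + 15*k + 19)/(3*k**2 + 9*k + 7) after simplifying.
Normal form (A,B,C) = (1, 1, k**2 + 3*k + 7/3).
Set up (1)·f(k+1) − (1)·f(k) − (k**2 + 3*k + 7/3) = 0.
Degrees (0,0,2) ⇒ d ≤ 3.
Coefficient equations give f(k) = k*(k**2 + 3*k + 3)/3.
Get s_k = R·t_k = k*(k**2 + 3*k + 3) with R(k) = B(k−1)f(k)/C(k) = k*(k**2 + 3*k + 3)/(3*k**2 + 9*k + 7).
Δs = 3*k**2 + 9*k + 7, as required.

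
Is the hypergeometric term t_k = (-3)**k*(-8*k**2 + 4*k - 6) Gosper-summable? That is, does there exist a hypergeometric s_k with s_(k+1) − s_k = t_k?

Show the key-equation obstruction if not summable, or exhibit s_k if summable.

Yes. s_k = (-3)**k*(2*k**2 - 4*k + 3).

The ratio is 3*(2*k - 4*(k + 1)**2 - 1)/(4*k**2 - 2*k + 3).
Gosper form: A/B · C(k+1)/C(k) with A=-3, B=1, C=k**2 - k/2 + 3/4.
Set up (-3)·f(k+1) − (1)·f(k) − (k**2 - k/2 + 3/4) = 0.
Bound: deg f ≤ 2.
Solving with deg f ≤ 2: f(k) = -(2*k**2 - 4*k + 3)/8.
So s_k = (B(k−1)f/C)·t_k = (-(2*k**2 - 4*k + 3)/(2*(4*k**2 - 2*k + 3)))·t_k = (-3)**k*(2*k**2 - 4*k + 3).
s_(k+1) − s_k = (-3)**k*(-8*k**2 + 4*k - 6) = t_k.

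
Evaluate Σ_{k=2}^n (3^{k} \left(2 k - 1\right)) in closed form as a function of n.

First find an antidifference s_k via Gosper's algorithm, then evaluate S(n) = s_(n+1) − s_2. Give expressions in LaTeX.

Ratio r(k) = 3*(2*k + 1)/(2*k - 1).
A = 3, B = 1, C = k - 1/2.
Set up (3)·f(k+1) − (1)·f(k) − (k - 1/2) = 0.
deg f ≤ 1 (via 0,0,1).
Match coefficients ⇒ f(k) = (k - 2)/2.
Then R = B(k−1)f/C = (k - 2)/(2*k - 1), so s_k = R(k)·t_k = 3**k*(k - 2).
Δs = 3**k*(2*k - 1), as required.
s_(n+1) = 3**(n + 1)*(n - 1) and s_(2) = 0, so S(n) = 3**(n + 1)*(n - 1).

S(n) = 3^{n + 1} \left(n - 1\right)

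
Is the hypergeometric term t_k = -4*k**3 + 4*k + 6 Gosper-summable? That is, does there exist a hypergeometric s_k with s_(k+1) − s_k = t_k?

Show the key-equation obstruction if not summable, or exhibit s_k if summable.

Yes. s_k = k*(-k**3 + 2*k**2 + k + 4).

t_(k+1)/t_k = (2*k - 2*(k + 1)**3 + 5)/(-2*k**3 + 2*k + 3).
Take A(k)=1, B(k)=1, C(k)=k**3 - k - 3/2.
Set up (1)·f(k+1) − (1)·f(k) − (k**3 - k - 3/2) = 0.
From deg A=0, deg B=0, deg C=3: d=4.
A polynomial solution: f(k) = k*(k**3 - 2*k**2 - k - 4)/4.
Get s_k = R·t_k = k*(-k**3 + 2*k**2 + k + 4) with R(k) = B(k−1)f(k)/C(k) = k*(k**3 - 2*k**2 - k - 4)/(2*(2*k**3 - 2*k - 3)).
Verify: -4*k**3 + 4*k + 6 matches t_k.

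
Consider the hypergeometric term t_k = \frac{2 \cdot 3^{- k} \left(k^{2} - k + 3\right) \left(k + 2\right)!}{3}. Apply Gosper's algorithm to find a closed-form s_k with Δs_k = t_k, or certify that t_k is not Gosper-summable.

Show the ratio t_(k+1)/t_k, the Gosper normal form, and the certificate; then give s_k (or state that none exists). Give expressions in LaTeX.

s_k = 2 \cdot 3^{- k} \left(k - 2\right) \left(k + 2\right)!

Step 1: r(k) = (k + 3)*(-k + (k + 1)**2 + 2)/(3*(k**2 - k + 3)).
Gosper form: A/B · C(k+1)/C(k) with A=k/3 + 1, B=1, C=k**2 - k + 3.
Solve (k/3 + 1)·f(k+1) − (1)·f(k) = k**2 - k + 3.
deg f ≤ 1 (via 1,0,2).
Solve for f: f(k) = 3*(k - 2) (degree 1 ≤ 1).
Certificate R = B(k−1)f/C = 3*(k - 2)/(k**2 - k + 3) gives s_k = 2*(k - 2)*factorial(k + 2)/3**k.
Check: Δs_k = 2*(k**2 - k + 3)*factorial(k + 2)/(3*3**k). ✓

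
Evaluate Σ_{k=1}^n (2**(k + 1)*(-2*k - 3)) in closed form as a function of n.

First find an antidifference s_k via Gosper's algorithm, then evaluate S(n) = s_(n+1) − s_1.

S(n) = -8*2**n*n - 4*2**n + 4

The ratio is 2*(2*k + 5)/(2*k + 3).
Factor: A=2; B=1; C=k + 3/2.
Solve (2)·f(k+1) − (1)·f(k) = k + 3/2.
d = 1 from the (0,0,1) case.
Coefficient equations give f(k) = (2*k - 1)/2.
Then R = B(k−1)f/C = (2*k - 1)/(2*k + 3), so s_k = R(k)·t_k = 2**(k + 1)*(1 - 2*k).
s_(k+1) − s_k = 2**(k + 1)*(-2*k - 3) = t_k.
Telescope: S(n) = s_(n+1) − s_(1) = 2**(n + 2)*(-2*n - 1) − (-4) = -8*2**n*n - 4*2**n + 4.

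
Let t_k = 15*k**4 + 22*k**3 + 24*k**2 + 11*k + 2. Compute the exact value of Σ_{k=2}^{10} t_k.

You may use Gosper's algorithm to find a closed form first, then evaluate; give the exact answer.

Σ = 456336

Compute t_(k+1)/t_k: get (15*k**4 + 82*k**3 + 180*k**2 + 185*k + 74)/(15*k**4 + 22*k**3 + 24*k**2 + 11*k + 2).
Gosper form: A/B · C(k+1)/C(k) with A=1, B=1, C=k**4 + 22*k**3/15 + 8*k**2/5 + 11*k/15 + 2/15.
Set up (1)·f(k+1) − (1)·f(k) − (k**4 + 22*k**3/15 + 8*k**2/5 + 11*k/15 + 2/15) = 0.
deg f ≤ 5 (via 0,0,4).
Solving with deg f ≤ 5: f(k) = k**2*(3*k**3 - 2*k**2 + 2*k - 1)/15.
Certificate R = B(k−1)f/C = k**2*(3*k**3 - 2*k**2 + 2*k - 1)/(15*k**4 + 22*k**3 + 24*k**2 + 11*k + 2) gives s_k = k**2*(3*k**3 - 2*k**2 + 2*k - 1).
Check: Δs_k = 15*k**4 + 22*k**3 + 24*k**2 + 11*k + 2. ✓
Σ_(k=2)^(10) t_k = s_(11) − s_(2) = 456412 − (76) = 456336.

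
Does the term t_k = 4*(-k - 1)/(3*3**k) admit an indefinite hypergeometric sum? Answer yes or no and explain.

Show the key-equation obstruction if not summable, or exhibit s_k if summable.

Compute t_(k+1)/t_k: get (k + 2)/(3*(k + 1)).
Gosper form: A/B · C(k+1)/C(k) with A=1/3, B=1, C=k + 1.
Solve (1/3)·f(k+1) − (1)·f(k) = k + 1.
Bound: deg f ≤ 1.
Match coefficients ⇒ f(k) = -3*(2*k + 3)/4.
R(k) = B(k−1)·f(k)/C(k) = -3*(2*k + 3)/(4*(k + 1)); s_k = R·t_k = (2*k + 3)/3**k.
Δs = 4*(-k - 1)/(3*3**k), as required.

Yes. s_k = (2*k + 3)/3**k.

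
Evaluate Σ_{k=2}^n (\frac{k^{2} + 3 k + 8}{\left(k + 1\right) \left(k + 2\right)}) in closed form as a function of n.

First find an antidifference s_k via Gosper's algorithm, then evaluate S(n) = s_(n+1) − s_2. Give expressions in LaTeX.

Ratio r(k) = (k + 1)*(3*k + (k + 1)**2 + 11)/((k + 3)*(k**2 + 3*k + 8)).
So A=k + 1 and B=k + 3, with C=k**2 + 3*k + 8.
Set up (k + 1)·f(k+1) − (k + 2)·f(k) − (k**2 + 3*k + 8) = 0.
From deg A=1, deg B=1, deg C=2: d=2.
Solve for f: f(k) = k*(k + 7) (degree 2 ≤ 2).
So s_k = (B(k−1)f/C)·t_k = (k*(k + 2)*(k + 7)/(k**2 + 3*k + 8))·t_k = k*(k + 7)/(k + 1).
Δs = (k**2 + 3*k + 8)/(k**2 + 3*k + 2), as required.
s_(n+1) = (n**2 + 9*n + 8)/(n + 2) and s_(2) = 6, so S(n) = (n**2 + 3*n - 4)/(n + 2).

S(n) = \frac{n^{2} + 3 n - 4}{n + 2}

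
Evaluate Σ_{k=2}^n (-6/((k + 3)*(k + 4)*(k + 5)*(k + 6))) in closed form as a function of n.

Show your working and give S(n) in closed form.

t_(k+1)/t_k = (k + 3)/(k + 7).
A = k + 3, B = k + 7, C = 1.
Key eq: (k + 3)·f(k+1) = (k + 6)·f(k) + (1).
deg f ≤ 3 (via 1,1,0).
Solving with deg f ≤ 3: f(k) = k*(k**2 + 12*k + 47)/180.
Get s_k = R·t_k = k*(-k**2 - 12*k - 47)/(30*(k + 3)*(k + 4)*(k + 5)) with R(k) = B(k−1)f(k)/C(k) = k*(k + 6)*(k**2 + 12*k + 47)/180.
Verify: -6/(k**4 + 18*k**3 + 119*k**2 + 342*k + 360) matches t_k.
s_(n+1) = (-n**3 - 15*n**2 - 74*n - 60)/(30*(n**3 + 15*n**2 + 74*n + 120)) and s_(2) = -1/42, so S(n) = (-n**3 - 15*n**2 - 74*n + 90)/(105*(n**3 + 15*n**2 + 74*n + 120)).

S(n) = (-n**3 - 15*n**2 - 74*n + 90)/(105*(n**3 + 15*n**2 + 74*n + 120))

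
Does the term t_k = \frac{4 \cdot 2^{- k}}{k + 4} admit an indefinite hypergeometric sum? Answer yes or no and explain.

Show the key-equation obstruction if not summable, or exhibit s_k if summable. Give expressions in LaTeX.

No — key equation has no polynomial f.

r(k) = (k + 4)/(2*(k + 5)) after simplifying.
So A=k/2 + 2 and B=k + 5, with C=1.
Solve (k/2 + 2)·f(k+1) − (k + 4)·f(k) = 1.
Degrees (1,1,0) ⇒ d ≤ -1.
d = -1 < 0 ⇒ no nonzero polynomial f; not summable.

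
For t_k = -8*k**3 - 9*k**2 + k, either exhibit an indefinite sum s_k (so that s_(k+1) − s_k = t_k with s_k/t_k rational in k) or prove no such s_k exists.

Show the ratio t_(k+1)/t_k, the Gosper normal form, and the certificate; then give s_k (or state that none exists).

The ratio is (8*k**3 + 33*k**2 + 41*k + 16)/(k*(8*k**2 + 9*k - 1)).
Normal form (A,B,C) = (1, 1, k**3 + 9*k**2/8 - k/8).
Set up (1)·f(k+1) − (1)·f(k) − (k**3 + 9*k**2/8 - k/8) = 0.
From deg A=0, deg B=0, deg C=3: d=4.
Match coefficients ⇒ f(k) = k*(k - 1)*(2*k**2 + k - 2)/8.
R(k) = B(k−1)·f(k)/C(k) = (k - 1)*(2*k**2 + k - 2)/(8*k**2 + 9*k - 1); s_k = R·t_k = k*(-2*k**3 + k**2 + 3*k - 2).
Check: Δs_k = k*(-8*k**2 - 9*k + 1). ✓

s_k = k*(-2*k**3 + k**2 + 3*k - 2)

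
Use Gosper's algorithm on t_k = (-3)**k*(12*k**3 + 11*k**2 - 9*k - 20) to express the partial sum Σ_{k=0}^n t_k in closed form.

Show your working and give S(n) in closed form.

S(n) = 9*(-3)**n*n**3 + 15*(-3)**n*n**2 - 6*(-3)**n*n - 18*(-3)**n - 2

t_(k+1)/t_k = 3*(-12*k**3 - 47*k**2 - 49*k + 6)/(12*k**3 + 11*k**2 - 9*k - 20).
Normal form (A,B,C) = (-3, 1, k**3 + 11*k**2/12 - 3*k/4 - 5/3).
Solve (-3)·f(k+1) − (1)·f(k) = k**3 + 11*k**2/12 - 3*k/4 - 5/3.
deg f ≤ 3 (via 0,0,3).
Solve for f: f(k) = -(k - 2)*(3*k**2 + 2*k + 1)/12 (degree 3 ≤ 3).
Get s_k = R·t_k = (-3)**k*(-3*k**3 + 4*k**2 + 3*k + 2) with R(k) = B(k−1)f(k)/C(k) = -(k - 2)*(3*k**2 + 2*k + 1)/(12*k**3 + 11*k**2 - 9*k - 20).
Verify: (-3)**k*(12*k**3 + 11*k**2 - 9*k - 20) matches t_k.
Telescope: S(n) = s_(n+1) − s_(0) = (-3)**(n + 1)*(-3*n**3 - 5*n**2 + 2*n + 6) − (2) = 9*(-3)**n*n**3 + 15*(-3)**n*n**2 - 6*(-3)**n*n - 18*(-3)**n - 2.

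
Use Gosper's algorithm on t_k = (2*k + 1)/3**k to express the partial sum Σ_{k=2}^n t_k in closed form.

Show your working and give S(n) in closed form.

The ratio is (2*k + 3)/(3*(2*k + 1)).
Take A(k)=1/3, B(k)=1, C(k)=k + 1/2.
Set up (1/3)·f(k+1) − (1)·f(k) − (k + 1/2) = 0.
From deg A=0, deg B=0, deg C=1: d=1.
Match coefficients ⇒ f(k) = -3*(k + 1)/2.
So s_k = (B(k−1)f/C)·t_k = (-3*(k + 1)/(2*k + 1))·t_k = 3**(1 - k)*(-k - 1).
Verify: (2*k + 1)/3**k matches t_k.
Telescope: S(n) = s_(n+1) − s_(2) = (-n - 2)/3**n − (-1) = (3**n - n - 2)/3**n.

S(n) = (3**n - n - 2)/3**n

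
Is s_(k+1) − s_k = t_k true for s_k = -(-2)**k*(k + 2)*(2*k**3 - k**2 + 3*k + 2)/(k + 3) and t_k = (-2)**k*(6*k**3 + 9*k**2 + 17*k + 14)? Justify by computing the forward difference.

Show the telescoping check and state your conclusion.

s_(k+1) = 2*(-2)**k*(k + 3)*(3*k + 2*(k + 1)**3 - (k + 1)**2 + 5)/(k + 4)
s_(k+1) − s_k = (-2)**k*(6*k**5 + 45*k**4 + 123*k**3 + 198*k**2 + 234*k + 124)/(k**2 + 7*k + 12)
(s_(k+1) − s_k) − t_k = (-2)**k*(-6*k**4 - 29*k**3 - 43*k**2 - 68*k - 44)/(k**2 + 7*k + 12)

Invalid: residual (-2)**k*(-6*k**4 - 29*k**3 - 43*k**2 - 68*k - 44)/(k**2 + 7*k + 12) ≠ 0.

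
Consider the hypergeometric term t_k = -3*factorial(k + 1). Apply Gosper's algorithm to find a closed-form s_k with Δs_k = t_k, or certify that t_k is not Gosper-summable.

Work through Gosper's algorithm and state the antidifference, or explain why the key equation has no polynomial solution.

Step 1: r(k) = k + 2.
A = k + 2, B = 1, C = 1.
f must satisfy (k + 2)·f(k+1) − (1)·f(k) = 1.
deg f ≤ -1 (via 1,0,0).
Bound -1 < 0, so the key equation has no polynomial solution.

none — t_k is not Gosper-summable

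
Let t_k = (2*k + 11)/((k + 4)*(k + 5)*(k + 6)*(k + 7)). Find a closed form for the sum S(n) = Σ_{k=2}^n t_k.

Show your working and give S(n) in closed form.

t_(k+1)/t_k = (k + 4)*(2*k + 13)/((k + 8)*(2*k + 11)).
A = k + 4, B = k + 8, C = k + 11/2.
Need (k + 4)·f(k+1) − (k + 7)·f(k) = k + 11/2.
deg f ≤ 3 (via 1,1,1).
Solve for f: f(k) = k*(k + 5)*(k + 10)/48 (degree 3 ≤ 3).
So s_k = (B(k−1)f/C)·t_k = (k*(k + 5)*(k + 7)*(k + 10)/(24*(2*k + 11)))·t_k = k*(k + 10)/(24*(k**2 + 10*k + 24)).
Verify: (2*k + 11)/(k**4 + 22*k**3 + 179*k**2 + 638*k + 840) matches t_k.
Telescope: S(n) = s_(n+1) − s_(2) = (n**2 + 12*n + 11)/(24*(n**2 + 12*n + 35)) − (1/48) = (n**2 + 12*n - 13)/(48*(n**2 + 12*n + 35)).

S(n) = (n**2 + 12*n - 13)/(48*(n**2 + 12*n + 35))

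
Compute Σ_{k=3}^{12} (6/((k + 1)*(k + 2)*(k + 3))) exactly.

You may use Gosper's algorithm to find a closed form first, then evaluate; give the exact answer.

Σ = 19/140

r(k) = (k + 1)/(k + 4) after simplifying.
Normal form (A,B,C) = (k + 1, k + 4, 1).
Key eq: (k + 1)·f(k+1) = (k + 3)·f(k) + (1).
d = 2 from the (1,1,0) case.
Solving with deg f ≤ 2: f(k) = k*(k + 3)/4.
Then R = B(k−1)f/C = k*(k + 3)**2/4, so s_k = R(k)·t_k = 3*k*(k + 3)/(2*(k + 1)*(k + 2)).
s_(k+1) − s_k = 6/(k**3 + 6*k**2 + 11*k + 6) = t_k.
Telescoping: Σ = s_(13) − s_(3) = 52/35 − (27/20) = 19/140.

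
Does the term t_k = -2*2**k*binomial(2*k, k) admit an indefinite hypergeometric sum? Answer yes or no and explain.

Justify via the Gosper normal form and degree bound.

No — t_k has no hypergeometric antidifference.

r(k) = 4*(2*k + 1)/(k + 1) after simplifying.
A = 8*k + 4, B = k + 1, C = 1.
Key eq: (8*k + 4)·f(k+1) = (k)·f(k) + (1).
Bound: deg f ≤ -1.
d = -1 < 0 ⇒ no nonzero polynomial f; not summable.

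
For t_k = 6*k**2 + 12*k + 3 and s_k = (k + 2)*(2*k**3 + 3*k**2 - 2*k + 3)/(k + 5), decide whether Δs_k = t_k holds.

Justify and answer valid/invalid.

Invalid: residual 3*(-4*k**3 - 39*k**2 - 65*k - 12)/(k**2 + 11*k + 30) ≠ 0.

s_(k+1) = (2*k**4 + 15*k**3 + 37*k**2 + 36*k + 18)/(k + 6)
s_(k+1) − s_k = 6*(k**4 + 11*k**3 + 33*k**2 + 33*k + 9)/(k**2 + 11*k + 30)
(s_(k+1) − s_k) − t_k = 3*(-4*k**3 - 39*k**2 - 65*k - 12)/(k**2 + 11*k + 30)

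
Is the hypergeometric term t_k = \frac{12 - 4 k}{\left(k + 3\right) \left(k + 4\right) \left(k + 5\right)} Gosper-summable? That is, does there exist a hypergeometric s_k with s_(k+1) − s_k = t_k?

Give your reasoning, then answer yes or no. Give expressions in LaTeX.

Yes. s_k = \frac{4 k}{\left(k + 3\right) \left(k + 4\right)}.

The ratio is (k - 2)*(k + 3)/((k - 3)*(k + 6)).
A = k + 3, B = k + 6, C = k - 3.
Key eq: (k + 3)·f(k+1) = (k + 5)·f(k) + (k - 3).
deg f ≤ 2 (via 1,1,1).
A polynomial solution: f(k) = -k.
Certificate R = B(k−1)f/C = -k*(k + 5)/(k - 3) gives s_k = 4*k/((k + 3)*(k + 4)).
Δs = 4*(3 - k)/(k**3 + 12*k**2 + 47*k + 60), as required.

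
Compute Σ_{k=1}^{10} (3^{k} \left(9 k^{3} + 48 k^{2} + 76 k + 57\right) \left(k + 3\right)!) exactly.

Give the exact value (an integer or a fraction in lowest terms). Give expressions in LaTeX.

Step 1: r(k) = 3*(9*k**4 + 111*k**3 + 499*k**2 + 986*k + 760)/(9*k**3 + 48*k**2 + 76*k + 57).
A = 3*k + 12, B = 1, C = k**3 + 16*k**2/3 + 76*k/9 + 19/3.
Key eq: (3*k + 12)·f(k+1) = (1)·f(k) + (k**3 + 16*k**2/3 + 76*k/9 + 19/3).
From deg A=1, deg B=0, deg C=3: d=2.
Match coefficients ⇒ f(k) = (3*k**2 - k + 3)/9.
So s_k = (B(k−1)f/C)·t_k = ((3*k**2 - k + 3)/(9*k**3 + 48*k**2 + 76*k + 57))·t_k = 3**k*(3*k**2 - k + 3)*factorial(k + 3).
Δs = 3**k*(9*k**3 + 48*k**2 + 76*k + 57)*factorial(k + 3), as required.
Telescoping: Σ = s_(11) − s_(1) = 5482397326678272000 − (360) = 5482397326678271640.

Σ = 5482397326678271640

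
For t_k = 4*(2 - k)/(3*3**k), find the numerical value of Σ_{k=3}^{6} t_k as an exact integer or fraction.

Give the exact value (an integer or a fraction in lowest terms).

Ratio r(k) = (k - 1)/(3*(k - 2)).
A = 1/3, B = 1, C = k - 2.
Need (1/3)·f(k+1) − (1)·f(k) = k - 2.
Degrees (0,0,1) ⇒ d ≤ 1.
Match coefficients ⇒ f(k) = -3*(2*k - 3)/4.
Certificate R = B(k−1)f/C = -3*(2*k - 3)/(4*(k - 2)) gives s_k = (2*k - 3)/3**k.
s_(k+1) − s_k = 4*(2 - k)/(3*3**k) = t_k.
Telescoping: Σ = s_(7) − s_(3) = 11/2187 − (1/9) = -232/2187.

Σ = -232/2187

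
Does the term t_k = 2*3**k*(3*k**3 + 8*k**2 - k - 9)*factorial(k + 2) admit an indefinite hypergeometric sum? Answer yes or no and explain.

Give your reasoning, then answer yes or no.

Yes. s_k = 2*3**k*k*(k - 2)*factorial(k + 2).

The ratio is 3*(3*k**4 + 26*k**3 + 75*k**2 + 73*k + 3)/(3*k**3 + 8*k**2 - k - 9).
Gosper form: A/B · C(k+1)/C(k) with A=3*k + 9, B=1, C=k**3 + 8*k**2/3 - k/3 - 3.
Need (3*k + 9)·f(k+1) − (1)·f(k) = k**3 + 8*k**2/3 - k/3 - 3.
d = 2 from the (1,0,3) case.
Solve for f: f(k) = k*(k - 2)/3 (degree 2 ≤ 2).
Certificate R = B(k−1)f/C = k*(k - 2)/(3*k**3 + 8*k**2 - k - 9) gives s_k = 2*3**k*k*(k - 2)*factorial(k + 2).
s_(k+1) − s_k = 2*3**k*(3*k**3 + 8*k**2 - k - 9)*factorial(k + 2) = t_k.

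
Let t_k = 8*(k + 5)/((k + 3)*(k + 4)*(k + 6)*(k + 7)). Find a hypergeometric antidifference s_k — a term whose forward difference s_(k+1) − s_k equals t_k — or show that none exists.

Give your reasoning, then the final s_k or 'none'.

Compute t_(k+1)/t_k: get (k + 3)*(k + 6)**2/((k + 5)**2*(k + 8)).
A = k + 3, B = k + 8, C = k**2 + 10*k + 25.
Solve (k + 3)·f(k+1) − (k + 7)·f(k) = k**2 + 10*k + 25.
Bound: deg f ≤ 4.
Coefficient equations give f(k) = k*(k + 4)*(k + 5)*(k + 9)/36.
R(k) = B(k−1)·f(k)/C(k) = k*(k + 4)*(k + 7)*(k + 9)/(36*(k + 5)); s_k = R·t_k = 2*k*(k + 9)/(9*(k**2 + 9*k + 18)).
Verify: 8*(k + 5)/(k**4 + 20*k**3 + 145*k**2 + 450*k + 504) matches t_k.

s_k = 2*k*(k + 9)/(9*(k**2 + 9*k + 18))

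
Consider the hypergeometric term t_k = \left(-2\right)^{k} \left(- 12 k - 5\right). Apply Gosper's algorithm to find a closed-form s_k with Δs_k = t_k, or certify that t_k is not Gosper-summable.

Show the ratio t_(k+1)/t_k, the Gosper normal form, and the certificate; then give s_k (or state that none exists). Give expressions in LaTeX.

s_k = \left(-2\right)^{k} \left(4 k - 1\right)

Step 1: r(k) = 2*(-12*k - 17)/(12*k + 5).
Factor: A=-2; B=1; C=k + 5/12.
Need (-2)·f(k+1) − (1)·f(k) = k + 5/12.
Bound: deg f ≤ 1.
Solve for f: f(k) = -(4*k - 1)/12 (degree 1 ≤ 1).
Get s_k = R·t_k = (-2)**k*(4*k - 1) with R(k) = B(k−1)f(k)/C(k) = -(4*k - 1)/(12*k + 5).
s_(k+1) − s_k = (-2)**k*(-12*k - 5) = t_k.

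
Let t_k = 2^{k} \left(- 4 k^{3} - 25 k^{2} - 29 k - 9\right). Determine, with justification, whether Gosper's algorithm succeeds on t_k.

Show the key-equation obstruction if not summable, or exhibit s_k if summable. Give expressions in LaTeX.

Yes. s_k = 2^{k} \left(- 4 k^{3} - k^{2} - k + 3\right).

Ratio r(k) = 2*(4*k**3 + 37*k**2 + 91*k + 67)/(4*k**3 + 25*k**2 + 29*k + 9).
Take A(k)=2, B(k)=1, C(k)=k**3 + 25*k**2/4 + 29*k/4 + 9/4.
Need (2)·f(k+1) − (1)·f(k) = k**3 + 25*k**2/4 + 29*k/4 + 9/4.
Degrees (0,0,3) ⇒ d ≤ 3.
Match coefficients ⇒ f(k) = (4*k - 3)*(k**2 + k + 1)/4.
R(k) = B(k−1)·f(k)/C(k) = (4*k - 3)*(k**2 + k + 1)/(4*k**3 + 25*k**2 + 29*k + 9); s_k = R·t_k = 2**k*(-4*k**3 - k**2 - k + 3).
Δs = 2**k*(-4*k**3 - 25*k**2 - 29*k - 9), as required.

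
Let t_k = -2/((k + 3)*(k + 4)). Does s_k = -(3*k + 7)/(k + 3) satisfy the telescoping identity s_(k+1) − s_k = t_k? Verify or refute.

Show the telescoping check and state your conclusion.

Valid — Δs_k = t_k.

s_(k+1) = (-3*k - 10)/(k + 4)
s_(k+1) − s_k = -2/(k**2 + 7*k + 12)
(s_(k+1) − s_k) − t_k = 0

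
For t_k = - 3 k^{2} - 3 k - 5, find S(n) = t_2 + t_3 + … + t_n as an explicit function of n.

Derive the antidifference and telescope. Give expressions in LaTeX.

The ratio is (3*k**2 + 9*k + 11)/(3*k**2 + 3*k + 5).
Take A(k)=1, B(k)=1, C(k)=k**2 + k + 5/3.
f must satisfy (1)·f(k+1) − (1)·f(k) = k**2 + k + 5/3.
deg f ≤ 3 (via 0,0,2).
A polynomial solution: f(k) = k*(k**2 + 4)/3.
R(k) = B(k−1)·f(k)/C(k) = k*(k**2 + 4)/(3*k**2 + 3*k + 5); s_k = R·t_k = k*(-k**2 - 4).
Δs = -3*k**2 - 3*k - 5, as required.
Σ_(k=2)^n t_k = s_(n+1) − s_(2) = (-n**3 - 3*n**2 - 7*n - 5) − (-16), i.e. -n**3 - 3*n**2 - 7*n + 11.

S(n) = - n^{3} - 3 n^{2} - 7 n + 11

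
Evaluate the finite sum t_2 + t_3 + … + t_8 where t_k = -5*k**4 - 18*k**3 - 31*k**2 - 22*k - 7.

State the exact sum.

Σ = -74277

r(k) = (5*k**4 + 38*k**3 + 115*k**2 + 158*k + 83)/(5*k**4 + 18*k**3 + 31*k**2 + 22*k + 7) after simplifying.
Take A(k)=1, B(k)=1, C(k)=k**4 + 18*k**3/5 + 31*k**2/5 + 22*k/5 + 7/5.
Key eq: (1)·f(k+1) = (1)·f(k) + (k**4 + 18*k**3/5 + 31*k**2/5 + 22*k/5 + 7/5).
From deg A=0, deg B=0, deg C=4: d=5.
Coefficient equations give f(k) = k*(k**4 + 2*k**3 + 3*k**2 + 1)/5.
So s_k = (B(k−1)f/C)·t_k = (k*(k**4 + 2*k**3 + 3*k**2 + 1)/(5*k**4 + 18*k**3 + 31*k**2 + 22*k + 7))·t_k = -k**5 - 2*k**4 - 3*k**3 - k.
Δs = -5*k**4 - 18*k**3 - 31*k**2 - 22*k - 7, as required.
Σ_(k=2)^(8) t_k = s_(9) − s_(2) = -74367 − (-90) = -74277.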